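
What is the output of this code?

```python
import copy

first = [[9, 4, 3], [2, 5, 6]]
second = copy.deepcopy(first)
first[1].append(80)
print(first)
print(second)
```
[[9, 4, 3], [2, 5, 6, 80]]
[[9, 4, 3], [2, 5, 6]]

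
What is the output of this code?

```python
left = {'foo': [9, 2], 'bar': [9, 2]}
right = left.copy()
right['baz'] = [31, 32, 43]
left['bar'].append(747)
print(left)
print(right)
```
{'foo': [9, 2], 'bar': [9, 2, 747]}
{'foo': [9, 2], 'bar': [9, 2, 747], 'baz': [31, 32, 43]}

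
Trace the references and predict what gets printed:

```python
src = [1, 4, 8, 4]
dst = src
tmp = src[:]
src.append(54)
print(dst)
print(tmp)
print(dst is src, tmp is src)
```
[1, 4, 8, 4, 54]
[1, 4, 8, 4]
True False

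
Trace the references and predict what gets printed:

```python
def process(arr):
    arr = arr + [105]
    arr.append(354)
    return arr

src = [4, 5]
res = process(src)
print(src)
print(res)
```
[4, 5]
[4, 5, 105, 354]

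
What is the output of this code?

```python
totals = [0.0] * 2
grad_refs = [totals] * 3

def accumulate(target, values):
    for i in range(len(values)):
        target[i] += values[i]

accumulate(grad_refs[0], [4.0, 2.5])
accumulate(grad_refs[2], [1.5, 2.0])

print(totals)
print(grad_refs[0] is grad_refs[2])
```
[5.5, 4.5]
True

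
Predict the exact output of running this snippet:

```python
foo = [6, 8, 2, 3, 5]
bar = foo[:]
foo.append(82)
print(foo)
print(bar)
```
[6, 8, 2, 3, 5, 82]
[6, 8, 2, 3, 5]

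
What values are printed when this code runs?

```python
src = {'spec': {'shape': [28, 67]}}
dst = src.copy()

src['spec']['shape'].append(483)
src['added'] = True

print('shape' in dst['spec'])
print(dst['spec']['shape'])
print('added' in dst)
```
True
[28, 67, 483]
False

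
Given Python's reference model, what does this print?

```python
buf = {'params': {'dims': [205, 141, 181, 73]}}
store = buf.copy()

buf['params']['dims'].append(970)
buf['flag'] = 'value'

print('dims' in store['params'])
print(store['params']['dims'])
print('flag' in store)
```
True
[205, 141, 181, 73, 970]
False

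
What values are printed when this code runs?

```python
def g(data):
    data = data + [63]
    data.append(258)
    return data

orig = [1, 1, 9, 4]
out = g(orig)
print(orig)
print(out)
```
[1, 1, 9, 4]
[1, 1, 9, 4, 63, 258]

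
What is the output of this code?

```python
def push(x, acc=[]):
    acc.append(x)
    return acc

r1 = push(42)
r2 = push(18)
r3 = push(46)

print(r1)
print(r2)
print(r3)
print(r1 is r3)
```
[42, 18, 46]
[42, 18, 46]
[42, 18, 46]
True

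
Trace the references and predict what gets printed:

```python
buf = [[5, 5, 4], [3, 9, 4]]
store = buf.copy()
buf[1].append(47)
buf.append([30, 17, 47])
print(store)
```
[[5, 5, 4], [3, 9, 4, 47]]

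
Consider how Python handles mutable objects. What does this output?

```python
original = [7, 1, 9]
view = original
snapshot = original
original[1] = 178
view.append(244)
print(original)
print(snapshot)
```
[7, 178, 9, 244]
[7, 178, 9, 244]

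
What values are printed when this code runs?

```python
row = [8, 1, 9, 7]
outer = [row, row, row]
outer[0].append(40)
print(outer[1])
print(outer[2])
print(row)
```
[8, 1, 9, 7, 40]
[8, 1, 9, 7, 40]
[8, 1, 9, 7, 40]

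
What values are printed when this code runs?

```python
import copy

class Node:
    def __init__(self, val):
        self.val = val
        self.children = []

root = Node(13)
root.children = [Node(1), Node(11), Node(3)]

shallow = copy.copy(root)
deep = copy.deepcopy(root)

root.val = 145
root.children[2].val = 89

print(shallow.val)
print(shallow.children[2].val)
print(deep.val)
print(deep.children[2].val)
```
13
89
13
3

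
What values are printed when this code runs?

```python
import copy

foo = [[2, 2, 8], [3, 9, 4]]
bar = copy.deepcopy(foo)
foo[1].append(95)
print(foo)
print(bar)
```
[[2, 2, 8], [3, 9, 4, 95]]
[[2, 2, 8], [3, 9, 4]]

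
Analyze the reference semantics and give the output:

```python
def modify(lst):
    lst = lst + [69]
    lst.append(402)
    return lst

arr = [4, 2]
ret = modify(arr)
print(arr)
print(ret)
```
[4, 2]
[4, 2, 69, 402]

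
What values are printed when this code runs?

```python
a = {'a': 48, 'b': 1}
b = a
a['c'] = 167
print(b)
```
{'a': 48, 'b': 1, 'c': 167}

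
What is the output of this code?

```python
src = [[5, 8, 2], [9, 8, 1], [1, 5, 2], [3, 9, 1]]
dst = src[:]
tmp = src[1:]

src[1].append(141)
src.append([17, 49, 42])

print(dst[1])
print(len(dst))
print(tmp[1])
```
[9, 8, 1, 141]
4
[1, 5, 2]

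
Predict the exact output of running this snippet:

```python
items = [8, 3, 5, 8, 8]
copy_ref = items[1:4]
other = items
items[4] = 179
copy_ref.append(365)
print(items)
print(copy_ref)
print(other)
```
[8, 3, 5, 8, 179]
[3, 5, 8, 365]
[8, 3, 5, 8, 179]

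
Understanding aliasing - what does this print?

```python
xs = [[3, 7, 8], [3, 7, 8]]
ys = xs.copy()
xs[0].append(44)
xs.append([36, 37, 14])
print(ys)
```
[[3, 7, 8, 44], [3, 7, 8]]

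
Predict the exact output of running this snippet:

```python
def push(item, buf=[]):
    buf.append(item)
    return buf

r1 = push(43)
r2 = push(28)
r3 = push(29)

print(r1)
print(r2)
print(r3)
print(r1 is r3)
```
[43, 28, 29]
[43, 28, 29]
[43, 28, 29]
True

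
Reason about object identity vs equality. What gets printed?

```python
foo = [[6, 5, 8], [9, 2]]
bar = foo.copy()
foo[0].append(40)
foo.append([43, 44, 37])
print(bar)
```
[[6, 5, 8, 40], [9, 2]]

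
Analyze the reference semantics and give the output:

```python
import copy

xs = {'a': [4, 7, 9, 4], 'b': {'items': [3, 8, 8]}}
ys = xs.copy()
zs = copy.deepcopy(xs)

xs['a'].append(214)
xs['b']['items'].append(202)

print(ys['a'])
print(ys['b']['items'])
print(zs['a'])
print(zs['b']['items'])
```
[4, 7, 9, 4, 214]
[3, 8, 8, 202]
[4, 7, 9, 4]
[3, 8, 8]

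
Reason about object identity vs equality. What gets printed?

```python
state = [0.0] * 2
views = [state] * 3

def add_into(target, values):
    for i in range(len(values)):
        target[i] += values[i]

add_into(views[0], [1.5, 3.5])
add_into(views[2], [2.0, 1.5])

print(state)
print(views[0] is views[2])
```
[3.5, 5.0]
True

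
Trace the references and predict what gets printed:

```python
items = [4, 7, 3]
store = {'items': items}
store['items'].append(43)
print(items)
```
[4, 7, 3, 43]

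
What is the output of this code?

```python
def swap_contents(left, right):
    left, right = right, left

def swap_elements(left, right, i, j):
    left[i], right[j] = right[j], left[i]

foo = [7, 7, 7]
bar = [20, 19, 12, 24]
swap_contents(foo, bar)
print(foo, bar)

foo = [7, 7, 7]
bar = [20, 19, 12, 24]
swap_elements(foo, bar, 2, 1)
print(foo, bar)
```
[7, 7, 7] [20, 19, 12, 24]
[7, 7, 19] [20, 7, 12, 24]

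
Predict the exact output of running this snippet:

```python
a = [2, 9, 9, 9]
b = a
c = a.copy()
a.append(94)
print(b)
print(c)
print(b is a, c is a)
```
[2, 9, 9, 9, 94]
[2, 9, 9, 9]
True False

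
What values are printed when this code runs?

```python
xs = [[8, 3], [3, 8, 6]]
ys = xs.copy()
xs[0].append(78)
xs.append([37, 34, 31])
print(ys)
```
[[8, 3, 78], [3, 8, 6]]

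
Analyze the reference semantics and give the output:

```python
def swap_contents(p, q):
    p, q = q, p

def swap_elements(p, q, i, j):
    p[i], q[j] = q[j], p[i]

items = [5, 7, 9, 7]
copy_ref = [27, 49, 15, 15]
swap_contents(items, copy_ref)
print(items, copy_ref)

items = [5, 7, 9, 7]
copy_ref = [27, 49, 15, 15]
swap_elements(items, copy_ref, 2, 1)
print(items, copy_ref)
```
[5, 7, 9, 7] [27, 49, 15, 15]
[5, 7, 49, 7] [27, 9, 15, 15]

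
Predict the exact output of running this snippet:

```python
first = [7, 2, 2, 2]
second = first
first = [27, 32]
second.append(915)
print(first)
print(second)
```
[27, 32]
[7, 2, 2, 2, 915]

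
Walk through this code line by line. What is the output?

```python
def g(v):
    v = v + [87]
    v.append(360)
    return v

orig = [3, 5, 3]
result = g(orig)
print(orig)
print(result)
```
[3, 5, 3]
[3, 5, 3, 87, 360]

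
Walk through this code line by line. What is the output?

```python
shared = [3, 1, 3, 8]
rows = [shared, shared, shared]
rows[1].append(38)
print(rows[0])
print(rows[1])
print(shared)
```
[3, 1, 3, 8, 38]
[3, 1, 3, 8, 38]
[3, 1, 3, 8, 38]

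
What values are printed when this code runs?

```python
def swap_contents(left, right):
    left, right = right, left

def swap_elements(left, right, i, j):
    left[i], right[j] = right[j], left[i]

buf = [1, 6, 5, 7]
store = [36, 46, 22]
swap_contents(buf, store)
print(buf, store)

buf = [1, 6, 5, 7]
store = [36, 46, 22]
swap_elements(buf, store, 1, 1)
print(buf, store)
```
[1, 6, 5, 7] [36, 46, 22]
[1, 46, 5, 7] [36, 6, 22]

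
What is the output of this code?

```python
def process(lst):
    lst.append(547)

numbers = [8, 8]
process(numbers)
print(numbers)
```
[8, 8, 547]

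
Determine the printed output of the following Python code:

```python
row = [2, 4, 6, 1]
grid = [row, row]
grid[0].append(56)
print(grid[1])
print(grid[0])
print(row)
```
[2, 4, 6, 1, 56]
[2, 4, 6, 1, 56]
[2, 4, 6, 1, 56]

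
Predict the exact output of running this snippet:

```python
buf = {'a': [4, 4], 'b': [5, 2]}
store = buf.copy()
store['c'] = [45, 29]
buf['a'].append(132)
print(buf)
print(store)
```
{'a': [4, 4, 132], 'b': [5, 2]}
{'a': [4, 4, 132], 'b': [5, 2], 'c': [45, 29]}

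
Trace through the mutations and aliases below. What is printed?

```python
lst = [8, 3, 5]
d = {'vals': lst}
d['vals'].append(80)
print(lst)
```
[8, 3, 5, 80]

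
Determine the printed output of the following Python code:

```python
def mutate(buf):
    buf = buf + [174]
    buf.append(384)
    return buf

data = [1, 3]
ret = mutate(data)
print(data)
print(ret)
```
[1, 3]
[1, 3, 174, 384]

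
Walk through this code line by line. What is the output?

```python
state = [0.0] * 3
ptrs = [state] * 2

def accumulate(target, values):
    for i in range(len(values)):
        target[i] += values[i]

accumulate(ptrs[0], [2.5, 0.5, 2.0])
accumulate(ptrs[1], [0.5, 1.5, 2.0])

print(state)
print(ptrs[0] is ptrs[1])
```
[3.0, 2.0, 4.0]
True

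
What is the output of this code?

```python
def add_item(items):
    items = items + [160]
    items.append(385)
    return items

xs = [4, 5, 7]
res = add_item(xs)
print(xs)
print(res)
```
[4, 5, 7]
[4, 5, 7, 160, 385]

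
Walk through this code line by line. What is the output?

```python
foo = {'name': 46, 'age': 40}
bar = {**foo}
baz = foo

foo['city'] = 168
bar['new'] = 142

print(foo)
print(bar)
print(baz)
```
{'name': 46, 'age': 40, 'city': 168}
{'name': 46, 'age': 40, 'new': 142}
{'name': 46, 'age': 40, 'city': 168}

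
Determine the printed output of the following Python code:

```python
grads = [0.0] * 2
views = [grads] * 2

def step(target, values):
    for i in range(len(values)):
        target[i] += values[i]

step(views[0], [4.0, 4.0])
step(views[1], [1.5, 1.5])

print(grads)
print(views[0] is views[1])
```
[5.5, 5.5]
True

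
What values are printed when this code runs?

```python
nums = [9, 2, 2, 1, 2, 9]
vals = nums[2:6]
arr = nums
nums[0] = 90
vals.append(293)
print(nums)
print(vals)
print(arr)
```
[90, 2, 2, 1, 2, 9]
[2, 1, 2, 9, 293]
[90, 2, 2, 1, 2, 9]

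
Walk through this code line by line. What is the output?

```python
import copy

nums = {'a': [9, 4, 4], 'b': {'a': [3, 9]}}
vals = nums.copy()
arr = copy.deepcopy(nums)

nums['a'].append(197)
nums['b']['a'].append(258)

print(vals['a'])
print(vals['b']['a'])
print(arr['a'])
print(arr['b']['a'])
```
[9, 4, 4, 197]
[3, 9, 258]
[9, 4, 4]
[3, 9]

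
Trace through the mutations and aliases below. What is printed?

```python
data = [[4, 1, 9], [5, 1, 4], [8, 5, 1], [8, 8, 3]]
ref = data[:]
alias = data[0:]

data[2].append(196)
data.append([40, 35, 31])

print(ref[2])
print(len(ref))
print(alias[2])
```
[8, 5, 1, 196]
4
[8, 5, 1, 196]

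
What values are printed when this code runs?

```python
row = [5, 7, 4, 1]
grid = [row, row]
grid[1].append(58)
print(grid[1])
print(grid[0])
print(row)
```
[5, 7, 4, 1, 58]
[5, 7, 4, 1, 58]
[5, 7, 4, 1, 58]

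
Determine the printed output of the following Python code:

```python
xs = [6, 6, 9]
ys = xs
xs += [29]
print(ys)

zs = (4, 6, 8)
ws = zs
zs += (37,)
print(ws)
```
[6, 6, 9, 29]
(4, 6, 8)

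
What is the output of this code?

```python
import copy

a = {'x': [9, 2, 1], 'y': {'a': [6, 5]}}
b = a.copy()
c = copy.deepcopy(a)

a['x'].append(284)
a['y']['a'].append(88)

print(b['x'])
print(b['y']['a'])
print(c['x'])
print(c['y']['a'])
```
[9, 2, 1, 284]
[6, 5, 88]
[9, 2, 1]
[6, 5]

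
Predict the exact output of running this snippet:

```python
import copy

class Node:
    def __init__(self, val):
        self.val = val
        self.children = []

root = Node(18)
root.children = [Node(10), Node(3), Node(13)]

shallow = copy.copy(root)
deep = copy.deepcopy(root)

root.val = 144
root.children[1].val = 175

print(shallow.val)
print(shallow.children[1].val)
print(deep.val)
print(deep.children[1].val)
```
18
175
18
3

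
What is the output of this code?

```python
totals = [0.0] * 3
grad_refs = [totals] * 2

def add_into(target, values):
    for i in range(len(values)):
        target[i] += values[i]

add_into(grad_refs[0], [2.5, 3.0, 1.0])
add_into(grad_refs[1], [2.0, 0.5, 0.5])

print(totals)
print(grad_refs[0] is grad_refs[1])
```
[4.5, 3.5, 1.5]
True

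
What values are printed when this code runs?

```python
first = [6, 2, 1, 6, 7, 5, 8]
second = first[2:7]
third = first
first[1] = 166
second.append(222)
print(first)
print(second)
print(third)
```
[6, 166, 1, 6, 7, 5, 8]
[1, 6, 7, 5, 8, 222]
[6, 166, 1, 6, 7, 5, 8]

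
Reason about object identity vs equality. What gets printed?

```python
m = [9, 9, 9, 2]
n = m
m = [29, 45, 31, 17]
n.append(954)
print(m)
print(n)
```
[29, 45, 31, 17]
[9, 9, 9, 2, 954]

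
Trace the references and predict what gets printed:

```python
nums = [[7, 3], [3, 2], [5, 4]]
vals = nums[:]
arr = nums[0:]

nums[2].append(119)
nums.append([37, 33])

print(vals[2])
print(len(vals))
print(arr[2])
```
[5, 4, 119]
3
[5, 4, 119]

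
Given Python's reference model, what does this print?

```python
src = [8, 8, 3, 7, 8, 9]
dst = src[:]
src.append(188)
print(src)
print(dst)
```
[8, 8, 3, 7, 8, 9, 188]
[8, 8, 3, 7, 8, 9]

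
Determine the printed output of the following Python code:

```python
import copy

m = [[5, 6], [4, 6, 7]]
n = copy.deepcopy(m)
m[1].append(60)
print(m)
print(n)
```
[[5, 6], [4, 6, 7, 60]]
[[5, 6], [4, 6, 7]]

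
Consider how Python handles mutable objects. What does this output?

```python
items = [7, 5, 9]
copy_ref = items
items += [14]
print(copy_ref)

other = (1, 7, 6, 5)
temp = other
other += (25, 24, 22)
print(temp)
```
[7, 5, 9, 14]
(1, 7, 6, 5)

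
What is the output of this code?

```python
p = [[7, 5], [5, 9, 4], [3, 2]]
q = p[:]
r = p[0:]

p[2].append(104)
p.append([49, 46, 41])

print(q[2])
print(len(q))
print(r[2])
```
[3, 2, 104]
3
[3, 2, 104]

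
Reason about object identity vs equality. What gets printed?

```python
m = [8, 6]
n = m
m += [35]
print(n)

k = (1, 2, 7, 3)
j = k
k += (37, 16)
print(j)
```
[8, 6, 35]
(1, 2, 7, 3)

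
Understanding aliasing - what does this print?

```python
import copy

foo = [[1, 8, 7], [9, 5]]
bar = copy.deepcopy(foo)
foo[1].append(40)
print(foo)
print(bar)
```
[[1, 8, 7], [9, 5, 40]]
[[1, 8, 7], [9, 5]]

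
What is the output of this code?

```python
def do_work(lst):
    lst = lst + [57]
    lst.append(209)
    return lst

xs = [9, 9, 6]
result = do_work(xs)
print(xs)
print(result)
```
[9, 9, 6]
[9, 9, 6, 57, 209]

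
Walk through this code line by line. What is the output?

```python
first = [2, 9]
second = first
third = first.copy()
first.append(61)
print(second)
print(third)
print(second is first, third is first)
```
[2, 9, 61]
[2, 9]
True False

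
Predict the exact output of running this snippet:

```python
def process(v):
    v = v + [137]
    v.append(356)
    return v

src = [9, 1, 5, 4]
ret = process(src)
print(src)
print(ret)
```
[9, 1, 5, 4]
[9, 1, 5, 4, 137, 356]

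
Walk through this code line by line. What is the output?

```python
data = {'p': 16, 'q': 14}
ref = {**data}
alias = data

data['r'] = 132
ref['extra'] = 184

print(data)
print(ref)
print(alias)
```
{'p': 16, 'q': 14, 'r': 132}
{'p': 16, 'q': 14, 'extra': 184}
{'p': 16, 'q': 14, 'r': 132}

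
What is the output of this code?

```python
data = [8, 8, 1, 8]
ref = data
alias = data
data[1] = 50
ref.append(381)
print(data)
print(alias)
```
[8, 50, 1, 8, 381]
[8, 50, 1, 8, 381]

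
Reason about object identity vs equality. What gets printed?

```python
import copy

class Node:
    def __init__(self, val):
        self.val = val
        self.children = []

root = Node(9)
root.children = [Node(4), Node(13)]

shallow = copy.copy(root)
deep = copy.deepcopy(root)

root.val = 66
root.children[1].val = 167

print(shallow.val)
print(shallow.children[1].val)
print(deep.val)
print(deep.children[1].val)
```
9
167
9
13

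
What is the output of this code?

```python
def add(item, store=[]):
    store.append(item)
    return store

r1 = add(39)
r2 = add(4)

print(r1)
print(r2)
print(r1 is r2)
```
[39, 4]
[39, 4]
True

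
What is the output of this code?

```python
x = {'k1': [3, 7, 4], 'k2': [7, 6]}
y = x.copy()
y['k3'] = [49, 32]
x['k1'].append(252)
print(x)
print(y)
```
{'k1': [3, 7, 4, 252], 'k2': [7, 6]}
{'k1': [3, 7, 4, 252], 'k2': [7, 6], 'k3': [49, 32]}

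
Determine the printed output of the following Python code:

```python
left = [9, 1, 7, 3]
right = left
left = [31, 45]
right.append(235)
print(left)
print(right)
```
[31, 45]
[9, 1, 7, 3, 235]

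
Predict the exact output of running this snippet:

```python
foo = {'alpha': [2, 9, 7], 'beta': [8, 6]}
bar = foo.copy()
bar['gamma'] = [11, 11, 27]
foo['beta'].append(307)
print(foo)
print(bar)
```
{'alpha': [2, 9, 7], 'beta': [8, 6, 307]}
{'alpha': [2, 9, 7], 'beta': [8, 6, 307], 'gamma': [11, 11, 27]}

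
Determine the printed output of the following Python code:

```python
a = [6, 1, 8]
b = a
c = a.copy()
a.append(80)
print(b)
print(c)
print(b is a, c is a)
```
[6, 1, 8, 80]
[6, 1, 8]
True False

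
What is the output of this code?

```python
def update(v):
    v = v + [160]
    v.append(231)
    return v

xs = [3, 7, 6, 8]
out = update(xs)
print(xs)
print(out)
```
[3, 7, 6, 8]
[3, 7, 6, 8, 160, 231]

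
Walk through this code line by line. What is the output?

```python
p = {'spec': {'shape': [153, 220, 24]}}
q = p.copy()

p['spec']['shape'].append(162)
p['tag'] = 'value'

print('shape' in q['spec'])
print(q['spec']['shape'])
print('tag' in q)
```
True
[153, 220, 24, 162]
False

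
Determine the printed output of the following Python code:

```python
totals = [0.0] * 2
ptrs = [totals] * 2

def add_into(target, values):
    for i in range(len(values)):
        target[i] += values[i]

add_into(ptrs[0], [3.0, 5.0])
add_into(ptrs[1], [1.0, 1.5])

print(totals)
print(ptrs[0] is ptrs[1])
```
[4.0, 6.5]
True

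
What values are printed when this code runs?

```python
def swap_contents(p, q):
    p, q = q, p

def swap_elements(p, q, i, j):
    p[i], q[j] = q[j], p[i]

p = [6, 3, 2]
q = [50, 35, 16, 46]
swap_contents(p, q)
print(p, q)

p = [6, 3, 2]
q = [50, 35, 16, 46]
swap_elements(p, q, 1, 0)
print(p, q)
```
[6, 3, 2] [50, 35, 16, 46]
[6, 50, 2] [3, 35, 16, 46]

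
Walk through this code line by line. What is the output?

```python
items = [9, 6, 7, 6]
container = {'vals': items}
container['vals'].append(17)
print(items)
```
[9, 6, 7, 6, 17]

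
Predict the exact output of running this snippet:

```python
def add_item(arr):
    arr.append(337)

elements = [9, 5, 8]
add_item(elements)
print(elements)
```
[9, 5, 8, 337]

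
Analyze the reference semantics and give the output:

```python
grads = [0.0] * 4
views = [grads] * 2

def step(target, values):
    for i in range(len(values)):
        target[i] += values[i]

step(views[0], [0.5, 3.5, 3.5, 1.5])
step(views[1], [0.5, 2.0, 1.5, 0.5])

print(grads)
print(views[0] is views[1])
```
[1.0, 5.5, 5.0, 2.0]
True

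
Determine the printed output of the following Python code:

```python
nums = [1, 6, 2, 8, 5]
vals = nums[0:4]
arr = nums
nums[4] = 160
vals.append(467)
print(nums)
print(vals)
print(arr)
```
[1, 6, 2, 8, 160]
[1, 6, 2, 8, 467]
[1, 6, 2, 8, 160]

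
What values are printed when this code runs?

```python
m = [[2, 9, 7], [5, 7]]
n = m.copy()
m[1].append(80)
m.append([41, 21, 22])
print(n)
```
[[2, 9, 7], [5, 7, 80]]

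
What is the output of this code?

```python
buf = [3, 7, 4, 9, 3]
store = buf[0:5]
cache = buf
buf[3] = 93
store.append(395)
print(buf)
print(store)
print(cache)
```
[3, 7, 4, 93, 3]
[3, 7, 4, 9, 3, 395]
[3, 7, 4, 93, 3]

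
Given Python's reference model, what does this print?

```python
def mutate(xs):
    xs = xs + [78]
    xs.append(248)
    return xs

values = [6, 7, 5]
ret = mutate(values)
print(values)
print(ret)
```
[6, 7, 5]
[6, 7, 5, 78, 248]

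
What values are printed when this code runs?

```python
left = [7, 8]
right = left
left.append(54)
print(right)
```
[7, 8, 54]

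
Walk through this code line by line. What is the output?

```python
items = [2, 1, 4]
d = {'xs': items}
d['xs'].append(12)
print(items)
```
[2, 1, 4, 12]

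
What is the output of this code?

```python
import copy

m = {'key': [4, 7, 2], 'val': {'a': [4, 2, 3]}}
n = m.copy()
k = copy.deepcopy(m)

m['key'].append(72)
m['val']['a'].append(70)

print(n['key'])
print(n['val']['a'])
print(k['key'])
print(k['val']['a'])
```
[4, 7, 2, 72]
[4, 2, 3, 70]
[4, 7, 2]
[4, 2, 3]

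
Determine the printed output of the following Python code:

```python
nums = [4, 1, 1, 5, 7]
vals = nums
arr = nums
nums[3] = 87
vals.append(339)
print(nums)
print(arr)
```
[4, 1, 1, 87, 7, 339]
[4, 1, 1, 87, 7, 339]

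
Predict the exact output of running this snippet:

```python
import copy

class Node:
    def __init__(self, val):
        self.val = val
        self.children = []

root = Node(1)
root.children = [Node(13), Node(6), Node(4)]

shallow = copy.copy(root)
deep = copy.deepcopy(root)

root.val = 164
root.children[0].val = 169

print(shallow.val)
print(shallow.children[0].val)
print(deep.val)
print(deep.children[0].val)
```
1
169
1
13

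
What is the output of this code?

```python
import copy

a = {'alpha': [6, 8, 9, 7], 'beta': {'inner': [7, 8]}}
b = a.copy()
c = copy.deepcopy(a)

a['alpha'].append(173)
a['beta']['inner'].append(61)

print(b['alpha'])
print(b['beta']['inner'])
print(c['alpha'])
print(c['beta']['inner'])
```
[6, 8, 9, 7, 173]
[7, 8, 61]
[6, 8, 9, 7]
[7, 8]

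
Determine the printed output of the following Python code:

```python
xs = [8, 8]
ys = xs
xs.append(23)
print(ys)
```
[8, 8, 23]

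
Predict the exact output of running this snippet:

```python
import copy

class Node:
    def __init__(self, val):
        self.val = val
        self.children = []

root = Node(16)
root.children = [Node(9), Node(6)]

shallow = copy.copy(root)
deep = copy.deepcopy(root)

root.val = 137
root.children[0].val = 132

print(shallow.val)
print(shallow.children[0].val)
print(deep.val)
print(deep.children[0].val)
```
16
132
16
9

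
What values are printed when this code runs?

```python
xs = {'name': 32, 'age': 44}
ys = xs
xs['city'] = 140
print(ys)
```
{'name': 32, 'age': 44, 'city': 140}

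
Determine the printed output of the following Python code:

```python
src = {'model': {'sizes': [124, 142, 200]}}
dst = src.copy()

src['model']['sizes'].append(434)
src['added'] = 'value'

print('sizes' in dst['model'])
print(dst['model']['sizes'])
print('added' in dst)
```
True
[124, 142, 200, 434]
False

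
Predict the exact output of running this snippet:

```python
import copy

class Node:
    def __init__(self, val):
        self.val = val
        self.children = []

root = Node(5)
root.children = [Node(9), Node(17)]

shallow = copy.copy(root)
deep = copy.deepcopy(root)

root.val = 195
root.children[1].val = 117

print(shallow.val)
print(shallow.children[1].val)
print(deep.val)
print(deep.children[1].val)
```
5
117
5
17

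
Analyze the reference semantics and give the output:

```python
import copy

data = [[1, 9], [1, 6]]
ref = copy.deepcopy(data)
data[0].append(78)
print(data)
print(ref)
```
[[1, 9, 78], [1, 6]]
[[1, 9], [1, 6]]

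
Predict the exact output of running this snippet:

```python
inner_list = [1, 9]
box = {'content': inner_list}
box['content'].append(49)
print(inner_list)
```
[1, 9, 49]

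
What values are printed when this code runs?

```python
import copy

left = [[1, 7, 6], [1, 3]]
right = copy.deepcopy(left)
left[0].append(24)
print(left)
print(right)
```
[[1, 7, 6, 24], [1, 3]]
[[1, 7, 6], [1, 3]]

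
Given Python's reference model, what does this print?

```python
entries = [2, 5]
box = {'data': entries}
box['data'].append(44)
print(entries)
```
[2, 5, 44]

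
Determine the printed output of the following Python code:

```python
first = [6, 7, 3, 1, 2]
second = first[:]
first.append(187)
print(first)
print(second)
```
[6, 7, 3, 1, 2, 187]
[6, 7, 3, 1, 2]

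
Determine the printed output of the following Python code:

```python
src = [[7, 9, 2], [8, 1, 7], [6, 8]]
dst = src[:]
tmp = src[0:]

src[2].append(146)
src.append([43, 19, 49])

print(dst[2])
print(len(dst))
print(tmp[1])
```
[6, 8, 146]
3
[8, 1, 7]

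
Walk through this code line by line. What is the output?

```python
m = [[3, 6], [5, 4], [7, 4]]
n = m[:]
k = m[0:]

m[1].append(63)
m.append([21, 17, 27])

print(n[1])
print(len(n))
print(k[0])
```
[5, 4, 63]
3
[3, 6]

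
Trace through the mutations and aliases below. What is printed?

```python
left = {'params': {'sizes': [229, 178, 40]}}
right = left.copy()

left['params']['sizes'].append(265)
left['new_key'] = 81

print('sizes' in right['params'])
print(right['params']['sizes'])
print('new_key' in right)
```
True
[229, 178, 40, 265]
False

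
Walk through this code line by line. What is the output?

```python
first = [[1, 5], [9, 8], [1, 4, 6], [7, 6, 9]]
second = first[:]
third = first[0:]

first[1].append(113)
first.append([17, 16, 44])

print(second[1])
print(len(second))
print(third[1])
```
[9, 8, 113]
4
[9, 8, 113]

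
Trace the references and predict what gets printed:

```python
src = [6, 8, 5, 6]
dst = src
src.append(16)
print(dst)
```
[6, 8, 5, 6, 16]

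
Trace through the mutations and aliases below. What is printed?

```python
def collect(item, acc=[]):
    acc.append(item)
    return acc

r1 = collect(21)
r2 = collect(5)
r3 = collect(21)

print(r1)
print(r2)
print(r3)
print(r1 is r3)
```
[21, 5, 21]
[21, 5, 21]
[21, 5, 21]
True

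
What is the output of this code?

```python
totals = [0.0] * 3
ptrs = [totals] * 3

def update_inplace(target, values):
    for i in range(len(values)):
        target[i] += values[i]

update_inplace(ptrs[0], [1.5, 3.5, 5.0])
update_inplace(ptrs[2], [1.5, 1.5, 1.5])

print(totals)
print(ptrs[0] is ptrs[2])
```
[3.0, 5.0, 6.5]
True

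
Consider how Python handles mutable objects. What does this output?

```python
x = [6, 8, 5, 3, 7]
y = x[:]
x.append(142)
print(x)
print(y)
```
[6, 8, 5, 3, 7, 142]
[6, 8, 5, 3, 7]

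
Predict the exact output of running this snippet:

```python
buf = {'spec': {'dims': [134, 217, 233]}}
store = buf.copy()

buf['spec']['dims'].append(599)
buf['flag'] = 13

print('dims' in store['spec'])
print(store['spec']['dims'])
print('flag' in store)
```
True
[134, 217, 233, 599]
False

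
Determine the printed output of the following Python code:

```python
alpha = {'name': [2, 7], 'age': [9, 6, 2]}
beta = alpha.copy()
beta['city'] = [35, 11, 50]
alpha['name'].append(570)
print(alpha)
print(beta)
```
{'name': [2, 7, 570], 'age': [9, 6, 2]}
{'name': [2, 7, 570], 'age': [9, 6, 2], 'city': [35, 11, 50]}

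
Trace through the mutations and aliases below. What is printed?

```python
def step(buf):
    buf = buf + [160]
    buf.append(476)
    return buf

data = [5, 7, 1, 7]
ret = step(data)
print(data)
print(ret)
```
[5, 7, 1, 7]
[5, 7, 1, 7, 160, 476]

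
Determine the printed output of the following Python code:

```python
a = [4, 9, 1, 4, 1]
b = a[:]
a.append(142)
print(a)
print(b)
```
[4, 9, 1, 4, 1, 142]
[4, 9, 1, 4, 1]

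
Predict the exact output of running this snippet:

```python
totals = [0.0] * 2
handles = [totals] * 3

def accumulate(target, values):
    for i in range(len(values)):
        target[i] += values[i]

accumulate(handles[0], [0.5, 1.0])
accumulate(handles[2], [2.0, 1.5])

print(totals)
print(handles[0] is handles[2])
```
[2.5, 2.5]
True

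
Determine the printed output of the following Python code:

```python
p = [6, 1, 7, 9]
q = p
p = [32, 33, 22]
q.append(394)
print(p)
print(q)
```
[32, 33, 22]
[6, 1, 7, 9, 394]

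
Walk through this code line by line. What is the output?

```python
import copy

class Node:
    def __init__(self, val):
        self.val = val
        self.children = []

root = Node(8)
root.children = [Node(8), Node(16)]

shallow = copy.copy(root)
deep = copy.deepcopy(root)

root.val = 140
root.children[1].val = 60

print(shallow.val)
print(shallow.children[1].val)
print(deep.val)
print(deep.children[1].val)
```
8
60
8
16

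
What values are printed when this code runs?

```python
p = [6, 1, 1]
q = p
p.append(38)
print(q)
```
[6, 1, 1, 38]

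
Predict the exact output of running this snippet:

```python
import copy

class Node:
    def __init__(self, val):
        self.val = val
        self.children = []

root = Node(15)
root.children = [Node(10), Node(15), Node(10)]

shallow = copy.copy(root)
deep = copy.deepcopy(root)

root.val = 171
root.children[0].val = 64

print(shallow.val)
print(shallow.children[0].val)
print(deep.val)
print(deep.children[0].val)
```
15
64
15
10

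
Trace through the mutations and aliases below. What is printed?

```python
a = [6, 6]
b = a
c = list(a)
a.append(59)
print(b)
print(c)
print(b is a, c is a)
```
[6, 6, 59]
[6, 6]
True False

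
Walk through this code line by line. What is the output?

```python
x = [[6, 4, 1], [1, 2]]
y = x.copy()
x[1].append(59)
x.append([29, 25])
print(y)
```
[[6, 4, 1], [1, 2, 59]]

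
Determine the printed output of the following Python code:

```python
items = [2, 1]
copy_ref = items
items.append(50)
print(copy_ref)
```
[2, 1, 50]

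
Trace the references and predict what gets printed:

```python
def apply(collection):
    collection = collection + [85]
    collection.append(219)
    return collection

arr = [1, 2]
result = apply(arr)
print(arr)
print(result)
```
[1, 2]
[1, 2, 85, 219]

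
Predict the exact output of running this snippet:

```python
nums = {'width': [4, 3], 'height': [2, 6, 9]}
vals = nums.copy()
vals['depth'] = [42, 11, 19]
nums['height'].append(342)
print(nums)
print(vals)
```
{'width': [4, 3], 'height': [2, 6, 9, 342]}
{'width': [4, 3], 'height': [2, 6, 9, 342], 'depth': [42, 11, 19]}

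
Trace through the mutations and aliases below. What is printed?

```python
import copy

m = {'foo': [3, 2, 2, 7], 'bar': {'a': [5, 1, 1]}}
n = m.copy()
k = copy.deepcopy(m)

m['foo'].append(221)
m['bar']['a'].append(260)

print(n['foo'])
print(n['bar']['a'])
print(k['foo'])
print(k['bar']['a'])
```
[3, 2, 2, 7, 221]
[5, 1, 1, 260]
[3, 2, 2, 7]
[5, 1, 1]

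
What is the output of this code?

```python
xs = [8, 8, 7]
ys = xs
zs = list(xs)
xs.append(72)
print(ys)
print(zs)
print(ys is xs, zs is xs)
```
[8, 8, 7, 72]
[8, 8, 7]
True False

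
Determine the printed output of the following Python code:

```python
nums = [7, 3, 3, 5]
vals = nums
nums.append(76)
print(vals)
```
[7, 3, 3, 5, 76]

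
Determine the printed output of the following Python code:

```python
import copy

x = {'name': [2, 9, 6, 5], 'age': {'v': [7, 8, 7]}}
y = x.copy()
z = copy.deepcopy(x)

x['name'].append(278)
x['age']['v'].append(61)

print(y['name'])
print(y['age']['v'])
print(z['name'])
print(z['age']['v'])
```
[2, 9, 6, 5, 278]
[7, 8, 7, 61]
[2, 9, 6, 5]
[7, 8, 7]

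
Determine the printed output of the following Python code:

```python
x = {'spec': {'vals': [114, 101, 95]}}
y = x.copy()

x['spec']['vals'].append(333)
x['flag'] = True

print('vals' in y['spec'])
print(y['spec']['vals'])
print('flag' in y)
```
True
[114, 101, 95, 333]
False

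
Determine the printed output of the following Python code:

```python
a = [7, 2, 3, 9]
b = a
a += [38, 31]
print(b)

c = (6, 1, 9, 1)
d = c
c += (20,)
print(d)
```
[7, 2, 3, 9, 38, 31]
(6, 1, 9, 1)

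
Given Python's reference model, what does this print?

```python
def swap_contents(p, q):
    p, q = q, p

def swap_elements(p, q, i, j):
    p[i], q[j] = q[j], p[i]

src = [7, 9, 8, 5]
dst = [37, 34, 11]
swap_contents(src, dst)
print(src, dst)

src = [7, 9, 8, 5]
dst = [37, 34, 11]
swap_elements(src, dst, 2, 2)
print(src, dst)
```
[7, 9, 8, 5] [37, 34, 11]
[7, 9, 11, 5] [37, 34, 8]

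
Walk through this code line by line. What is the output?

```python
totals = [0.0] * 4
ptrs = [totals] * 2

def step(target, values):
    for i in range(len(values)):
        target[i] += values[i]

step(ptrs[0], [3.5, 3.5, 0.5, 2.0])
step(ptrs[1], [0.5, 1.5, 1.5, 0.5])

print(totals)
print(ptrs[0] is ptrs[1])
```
[4.0, 5.0, 2.0, 2.5]
True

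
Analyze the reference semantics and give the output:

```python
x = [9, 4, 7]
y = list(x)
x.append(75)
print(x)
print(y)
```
[9, 4, 7, 75]
[9, 4, 7]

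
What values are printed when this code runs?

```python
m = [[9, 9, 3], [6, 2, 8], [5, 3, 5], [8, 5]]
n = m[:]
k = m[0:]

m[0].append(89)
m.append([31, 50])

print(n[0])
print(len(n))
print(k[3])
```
[9, 9, 3, 89]
4
[8, 5]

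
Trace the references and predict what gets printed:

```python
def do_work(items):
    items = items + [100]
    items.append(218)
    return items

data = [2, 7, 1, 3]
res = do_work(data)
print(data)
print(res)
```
[2, 7, 1, 3]
[2, 7, 1, 3, 100, 218]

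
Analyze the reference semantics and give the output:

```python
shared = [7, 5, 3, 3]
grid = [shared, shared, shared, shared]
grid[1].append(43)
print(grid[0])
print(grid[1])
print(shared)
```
[7, 5, 3, 3, 43]
[7, 5, 3, 3, 43]
[7, 5, 3, 3, 43]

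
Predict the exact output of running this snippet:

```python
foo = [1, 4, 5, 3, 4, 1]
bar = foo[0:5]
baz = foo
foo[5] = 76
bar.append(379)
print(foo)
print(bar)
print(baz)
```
[1, 4, 5, 3, 4, 76]
[1, 4, 5, 3, 4, 379]
[1, 4, 5, 3, 4, 76]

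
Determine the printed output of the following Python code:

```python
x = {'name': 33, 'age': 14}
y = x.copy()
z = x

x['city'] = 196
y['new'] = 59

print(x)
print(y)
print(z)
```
{'name': 33, 'age': 14, 'city': 196}
{'name': 33, 'age': 14, 'new': 59}
{'name': 33, 'age': 14, 'city': 196}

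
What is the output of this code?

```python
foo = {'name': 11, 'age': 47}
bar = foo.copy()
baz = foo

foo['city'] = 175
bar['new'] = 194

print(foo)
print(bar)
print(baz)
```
{'name': 11, 'age': 47, 'city': 175}
{'name': 11, 'age': 47, 'new': 194}
{'name': 11, 'age': 47, 'city': 175}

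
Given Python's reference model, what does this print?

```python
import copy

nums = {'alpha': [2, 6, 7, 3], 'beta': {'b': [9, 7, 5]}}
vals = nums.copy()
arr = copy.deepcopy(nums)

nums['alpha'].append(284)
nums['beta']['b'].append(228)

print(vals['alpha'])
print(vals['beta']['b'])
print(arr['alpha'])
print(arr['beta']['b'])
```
[2, 6, 7, 3, 284]
[9, 7, 5, 228]
[2, 6, 7, 3]
[9, 7, 5]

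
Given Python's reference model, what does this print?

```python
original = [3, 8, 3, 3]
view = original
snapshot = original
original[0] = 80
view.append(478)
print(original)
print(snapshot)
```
[80, 8, 3, 3, 478]
[80, 8, 3, 3, 478]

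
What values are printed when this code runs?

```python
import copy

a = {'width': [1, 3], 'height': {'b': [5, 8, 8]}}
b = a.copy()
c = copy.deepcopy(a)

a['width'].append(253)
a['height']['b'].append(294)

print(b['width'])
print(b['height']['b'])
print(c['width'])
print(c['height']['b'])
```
[1, 3, 253]
[5, 8, 8, 294]
[1, 3]
[5, 8, 8]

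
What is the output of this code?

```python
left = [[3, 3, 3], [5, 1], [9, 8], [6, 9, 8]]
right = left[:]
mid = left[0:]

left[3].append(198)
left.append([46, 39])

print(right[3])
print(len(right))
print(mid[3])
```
[6, 9, 8, 198]
4
[6, 9, 8, 198]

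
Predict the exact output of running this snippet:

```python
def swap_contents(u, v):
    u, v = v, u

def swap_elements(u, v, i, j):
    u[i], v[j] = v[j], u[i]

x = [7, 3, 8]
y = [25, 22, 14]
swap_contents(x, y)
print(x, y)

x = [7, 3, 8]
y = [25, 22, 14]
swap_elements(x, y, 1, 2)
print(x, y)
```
[7, 3, 8] [25, 22, 14]
[7, 14, 8] [25, 22, 3]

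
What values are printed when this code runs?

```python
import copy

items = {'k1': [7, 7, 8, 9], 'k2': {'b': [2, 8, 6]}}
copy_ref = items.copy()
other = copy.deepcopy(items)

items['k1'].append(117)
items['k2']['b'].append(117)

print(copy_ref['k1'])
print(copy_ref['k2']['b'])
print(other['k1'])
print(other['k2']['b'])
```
[7, 7, 8, 9, 117]
[2, 8, 6, 117]
[7, 7, 8, 9]
[2, 8, 6]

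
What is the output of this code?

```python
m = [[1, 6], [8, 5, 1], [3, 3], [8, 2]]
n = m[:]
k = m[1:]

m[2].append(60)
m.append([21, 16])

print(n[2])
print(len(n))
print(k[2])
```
[3, 3, 60]
4
[8, 2]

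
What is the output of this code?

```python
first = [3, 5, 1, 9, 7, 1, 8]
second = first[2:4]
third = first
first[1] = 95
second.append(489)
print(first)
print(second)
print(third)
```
[3, 95, 1, 9, 7, 1, 8]
[1, 9, 489]
[3, 95, 1, 9, 7, 1, 8]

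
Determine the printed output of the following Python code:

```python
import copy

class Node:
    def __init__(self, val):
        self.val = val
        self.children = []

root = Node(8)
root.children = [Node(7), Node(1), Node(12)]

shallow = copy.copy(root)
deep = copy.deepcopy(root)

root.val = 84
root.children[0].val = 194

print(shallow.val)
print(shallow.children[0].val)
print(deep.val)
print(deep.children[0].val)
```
8
194
8
7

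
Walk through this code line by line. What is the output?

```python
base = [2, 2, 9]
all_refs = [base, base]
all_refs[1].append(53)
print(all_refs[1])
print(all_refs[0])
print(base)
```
[2, 2, 9, 53]
[2, 2, 9, 53]
[2, 2, 9, 53]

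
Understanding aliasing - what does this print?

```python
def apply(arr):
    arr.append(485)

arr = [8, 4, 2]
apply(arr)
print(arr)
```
[8, 4, 2, 485]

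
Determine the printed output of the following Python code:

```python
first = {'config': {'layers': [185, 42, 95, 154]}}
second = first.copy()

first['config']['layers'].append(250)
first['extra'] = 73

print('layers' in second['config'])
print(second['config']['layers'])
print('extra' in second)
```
True
[185, 42, 95, 154, 250]
False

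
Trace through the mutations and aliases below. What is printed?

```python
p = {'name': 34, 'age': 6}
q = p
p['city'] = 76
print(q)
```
{'name': 34, 'age': 6, 'city': 76}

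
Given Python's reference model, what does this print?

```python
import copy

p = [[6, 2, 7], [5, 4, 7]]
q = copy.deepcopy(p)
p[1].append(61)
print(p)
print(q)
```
[[6, 2, 7], [5, 4, 7, 61]]
[[6, 2, 7], [5, 4, 7]]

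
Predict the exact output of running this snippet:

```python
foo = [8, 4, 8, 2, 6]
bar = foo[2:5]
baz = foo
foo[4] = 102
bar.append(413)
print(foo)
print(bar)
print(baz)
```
[8, 4, 8, 2, 102]
[8, 2, 6, 413]
[8, 4, 8, 2, 102]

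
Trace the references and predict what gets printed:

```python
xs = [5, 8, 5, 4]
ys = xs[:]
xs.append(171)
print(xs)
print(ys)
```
[5, 8, 5, 4, 171]
[5, 8, 5, 4]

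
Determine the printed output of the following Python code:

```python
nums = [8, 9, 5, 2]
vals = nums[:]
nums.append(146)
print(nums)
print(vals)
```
[8, 9, 5, 2, 146]
[8, 9, 5, 2]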